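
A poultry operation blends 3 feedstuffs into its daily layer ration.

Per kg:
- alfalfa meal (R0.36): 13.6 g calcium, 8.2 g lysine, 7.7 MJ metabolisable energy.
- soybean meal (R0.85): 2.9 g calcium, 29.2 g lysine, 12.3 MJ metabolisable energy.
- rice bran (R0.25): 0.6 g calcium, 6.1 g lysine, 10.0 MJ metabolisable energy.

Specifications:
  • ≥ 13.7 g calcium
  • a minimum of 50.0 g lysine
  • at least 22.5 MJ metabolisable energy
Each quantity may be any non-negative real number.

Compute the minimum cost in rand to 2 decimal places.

R1.54

Let x1 = kg of alfalfa meal, x2 = kg of soybean meal, x3 = kg of rice bran.
min 0.36x1 + 0.85x2 + 0.25x3 s.t.:
  13.6x1 + 2.9x2 + 0.6x3 ≥ 13.7   (calcium)
  8.2x1 + 29.2x2 + 6.1x3 ≥ 50   (lysine)
  7.7x1 + 12.3x2 + 10x3 ≥ 22.5   (metabolisable energy)
  x1, x2, x3 ≥ 0.
The cheapest feasible vertex uses only alfalfa meal, soybean meal; rice bran is not used. There the calcium and lysine constraints are tight.
So alfalfa meal = 0.6831 kg, soybean meal = 1.52 kg.
Objective = 0.36·0.6831 + 0.85·1.52 = 1.5379.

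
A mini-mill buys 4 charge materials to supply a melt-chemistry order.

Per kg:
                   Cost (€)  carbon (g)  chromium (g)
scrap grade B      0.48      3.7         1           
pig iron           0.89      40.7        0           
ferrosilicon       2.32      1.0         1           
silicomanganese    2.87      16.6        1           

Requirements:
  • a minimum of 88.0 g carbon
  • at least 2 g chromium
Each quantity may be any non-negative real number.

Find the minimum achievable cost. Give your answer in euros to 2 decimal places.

Treat it as an LP. Let x1 = kg of scrap grade B, x2 = kg of pig iron, x3 = kg of ferrosilicon, x4 = kg of silicomanganese.
Minimise 0.48x1 + 0.89x2 + 2.32x3 + 2.87x4 subject to:
  3.7x1 + 40.7x2 + 1x3 + 16.6x4 ≥ 88   (carbon)
  1x1 + 1x3 + 1x4 ≥ 2   (chromium)
  x1, x2, x3, x4 ≥ 0.
At the optimum only scrap grade B, pig iron are positive (ferrosilicon, silicomanganese = 0). There the carbon and chromium constraints are tight.
So scrap grade B = 2 kg, pig iron = 1.98 kg.
Hence cost = 0.48·2 + 0.89·1.98 = €2.7222.

€2.72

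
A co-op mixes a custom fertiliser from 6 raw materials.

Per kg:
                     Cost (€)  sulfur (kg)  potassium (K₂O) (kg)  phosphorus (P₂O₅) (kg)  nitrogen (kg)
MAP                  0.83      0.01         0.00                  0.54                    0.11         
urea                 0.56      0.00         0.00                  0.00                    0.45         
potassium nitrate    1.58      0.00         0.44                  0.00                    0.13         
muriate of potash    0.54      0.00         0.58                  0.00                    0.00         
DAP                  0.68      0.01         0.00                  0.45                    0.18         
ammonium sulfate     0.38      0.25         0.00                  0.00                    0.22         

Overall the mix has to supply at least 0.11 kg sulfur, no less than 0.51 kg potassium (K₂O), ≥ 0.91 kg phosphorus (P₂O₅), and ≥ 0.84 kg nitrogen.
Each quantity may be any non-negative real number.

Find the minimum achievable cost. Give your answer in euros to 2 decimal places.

This is a linear program. Let x1 = kg of MAP, x2 = kg of urea, x3 = kg of potassium nitrate, x4 = kg of muriate of potash, x5 = kg of DAP, x6 = kg of ammonium sulfate.
Minimise 0.83x1 + 0.56x2 + 1.58x3 + 0.54x4 + 0.68x5 + 0.38x6 with:
  0.01x1 + 0.01x5 + 0.25x6 ≥ 0.11   (sulfur)
  0.44x3 + 0.58x4 ≥ 0.51   (potassium (K₂O))
  0.54x1 + 0.45x5 ≥ 0.91   (phosphorus (P₂O₅))
  0.11x1 + 0.45x2 + 0.13x3 + 0.18x5 + 0.22x6 ≥ 0.84   (nitrogen)
  x1, x2, x3, x4, x5, x6 ≥ 0.
The optimal basis is {urea, muriate of potash, DAP, ammonium sulfate}; MAP, potassium nitrate drop out. There the sulfur, potassium (K₂O), phosphorus (P₂O₅), nitrogen constraints are tight.
So urea = 0.8822 kg, muriate of potash = 0.8793 kg, DAP = 2.022 kg, ammonium sulfate = 0.3591 kg.
Hence cost = 0.56·0.8822 + 0.54·0.8793 + 0.68·2.022 + 0.38·0.3591 = €2.4803.

€2.48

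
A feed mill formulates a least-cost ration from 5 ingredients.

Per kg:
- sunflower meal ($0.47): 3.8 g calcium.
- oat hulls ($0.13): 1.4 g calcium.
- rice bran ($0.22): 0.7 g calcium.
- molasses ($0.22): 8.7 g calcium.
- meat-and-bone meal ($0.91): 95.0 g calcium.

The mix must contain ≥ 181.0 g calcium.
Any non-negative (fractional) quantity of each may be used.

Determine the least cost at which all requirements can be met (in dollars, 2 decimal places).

$1.73

Set it up as a linear program. Let x1 = kg of sunflower meal, x2 = kg of oat hulls, x3 = kg of rice bran, x4 = kg of molasses, x5 = kg of meat-and-bone meal.
Minimize 0.47x1 + 0.13x2 + 0.22x3 + 0.22x4 + 0.91x5 s.t.:
  3.8x1 + 1.4x2 + 0.7x3 + 8.7x4 + 95x5 ≥ 181   (calcium)
  x1, x2, x3, x4, x5 ≥ 0.
At the optimum only meat-and-bone meal is positive (sunflower meal, oat hulls, rice bran, molasses = 0). Binding constraint: calcium.
Solving gives x5 = 1.905.
Objective = 0.91·1.905 = 1.7336.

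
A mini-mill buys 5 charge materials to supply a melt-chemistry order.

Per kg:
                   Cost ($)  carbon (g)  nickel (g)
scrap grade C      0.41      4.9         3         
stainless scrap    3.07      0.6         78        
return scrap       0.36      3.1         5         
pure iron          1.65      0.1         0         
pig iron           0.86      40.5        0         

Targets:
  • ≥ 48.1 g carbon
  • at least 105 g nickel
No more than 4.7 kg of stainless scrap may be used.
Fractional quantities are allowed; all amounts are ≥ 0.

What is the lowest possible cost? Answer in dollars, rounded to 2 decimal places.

Treat it as an LP. Let x1 = kg of scrap grade C, x2 = kg of stainless scrap, x3 = kg of return scrap, x4 = kg of pure iron, x5 = kg of pig iron.
min 0.41x1 + 3.07x2 + 0.36x3 + 1.65x4 + 0.86x5 with:
  4.9x1 + 0.6x2 + 3.1x3 + 0.1x4 + 40.5x5 ≥ 48.1   (carbon)
  3x1 + 78x2 + 5x3 ≥ 105   (nickel)
  x2 ≤ 4.7
  x1, x2, x3, x4, x5 ≥ 0.
The cheapest feasible vertex uses only stainless scrap, pig iron; scrap grade C, return scrap, pure iron are not used. The carbon and nickel requirements are met with equality.
Optimal quantities: stainless scrap = 1.346 kg, pig iron = 1.168 kg.
Cost = 3.07·1.346 + 0.86·1.168 = 5.1367.

$5.14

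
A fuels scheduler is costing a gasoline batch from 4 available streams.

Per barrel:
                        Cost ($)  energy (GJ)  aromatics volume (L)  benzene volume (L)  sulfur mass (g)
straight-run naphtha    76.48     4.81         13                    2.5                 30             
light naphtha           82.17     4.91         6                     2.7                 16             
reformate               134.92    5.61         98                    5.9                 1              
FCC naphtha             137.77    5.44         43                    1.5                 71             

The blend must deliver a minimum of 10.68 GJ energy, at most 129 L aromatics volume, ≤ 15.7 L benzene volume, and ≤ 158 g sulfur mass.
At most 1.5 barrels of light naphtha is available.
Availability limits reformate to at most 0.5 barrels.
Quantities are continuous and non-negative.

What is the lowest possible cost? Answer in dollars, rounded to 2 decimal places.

$169.81

Set it up as a linear program. Let x1 = barrels of straight-run naphtha, x2 = barrels of light naphtha, x3 = barrels of reformate, x4 = barrels of FCC naphtha.
Minimize 76.48x1 + 82.17x2 + 134.92x3 + 137.77x4 with:
  4.81x1 + 4.91x2 + 5.61x3 + 5.44x4 ≥ 10.68   (energy)
  13x1 + 6x2 + 98x3 + 43x4 ≤ 129   (aromatics volume)
  2.5x1 + 2.7x2 + 5.9x3 + 1.5x4 ≤ 15.7   (benzene volume)
  30x1 + 16x2 + 1x3 + 71x4 ≤ 158   (sulfur mass)
  x2 ≤ 1.5
  x3 ≤ 0.5
  x1, x2, x3, x4 ≥ 0.
The optimal basis is {straight-run naphtha}; light naphtha, reformate, FCC naphtha drop out. There the energy constraint is tight.
That vertex is x1 = 2.22037.
Total cost: 76.48·2.22037 = 169.8139.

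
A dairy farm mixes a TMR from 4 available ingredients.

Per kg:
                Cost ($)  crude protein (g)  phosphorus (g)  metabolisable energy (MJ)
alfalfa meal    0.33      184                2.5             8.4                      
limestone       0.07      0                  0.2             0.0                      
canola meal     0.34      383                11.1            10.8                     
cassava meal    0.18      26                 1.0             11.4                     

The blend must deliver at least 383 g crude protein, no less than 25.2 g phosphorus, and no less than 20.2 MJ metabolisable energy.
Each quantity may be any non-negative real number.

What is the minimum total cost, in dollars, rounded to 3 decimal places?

$0.772

Let x1 = kg of alfalfa meal, x2 = kg of limestone, x3 = kg of canola meal, x4 = kg of cassava meal.
Minimize 0.33x1 + 0.07x2 + 0.34x3 + 0.18x4 with:
  184x1 + 383x3 + 26x4 ≥ 383   (crude protein)
  2.5x1 + 0.2x2 + 11.1x3 + 1x4 ≥ 25.2   (phosphorus)
  8.4x1 + 10.8x3 + 11.4x4 ≥ 20.2   (metabolisable energy)
  x1, x2, x3, x4 ≥ 0.
The minimum-cost mix takes nothing from alfalfa meal, limestone, cassava meal — only canola meal. There the phosphorus constraint is tight.
Optimal quantities: canola meal = 2.27 kg.
Hence cost = 0.34·2.27 = $0.77180.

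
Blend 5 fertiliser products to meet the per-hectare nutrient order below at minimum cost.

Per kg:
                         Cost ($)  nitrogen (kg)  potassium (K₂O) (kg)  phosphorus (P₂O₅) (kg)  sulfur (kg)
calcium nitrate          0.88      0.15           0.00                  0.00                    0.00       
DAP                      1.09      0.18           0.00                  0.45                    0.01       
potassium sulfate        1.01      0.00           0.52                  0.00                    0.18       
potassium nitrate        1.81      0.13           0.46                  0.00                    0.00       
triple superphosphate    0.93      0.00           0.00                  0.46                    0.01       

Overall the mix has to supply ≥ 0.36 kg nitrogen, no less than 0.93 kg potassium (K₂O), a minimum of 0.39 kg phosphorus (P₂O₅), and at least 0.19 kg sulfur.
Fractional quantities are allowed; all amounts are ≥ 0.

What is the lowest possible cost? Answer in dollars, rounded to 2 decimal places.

$3.95

Treat it as an LP. Let x1 = kg of calcium nitrate, x2 = kg of DAP, x3 = kg of potassium sulfate, x4 = kg of potassium nitrate, x5 = kg of triple superphosphate.
min 0.88x1 + 1.09x2 + 1.01x3 + 1.81x4 + 0.93x5 with:
  0.15x1 + 0.18x2 + 0.13x4 ≥ 0.36   (nitrogen)
  0.52x3 + 0.46x4 ≥ 0.93   (potassium (K₂O))
  0.45x2 + 0.46x5 ≥ 0.39   (phosphorus (P₂O₅))
  0.01x2 + 0.18x3 + 0.01x5 ≥ 0.19   (sulfur)
  x1, x2, x3, x4, x5 ≥ 0.
The optimal basis is {calcium nitrate, DAP, potassium sulfate}; potassium nitrate, triple superphosphate drop out. Binding constraints: nitrogen, potassium (K₂O), phosphorus (P₂O₅).
Optimal quantities: calcium nitrate = 1.36 kg, DAP = 0.8667 kg, potassium sulfate = 1.788 kg.
Objective = 0.88·1.36 + 1.09·0.8667 + 1.01·1.788 = 3.9474.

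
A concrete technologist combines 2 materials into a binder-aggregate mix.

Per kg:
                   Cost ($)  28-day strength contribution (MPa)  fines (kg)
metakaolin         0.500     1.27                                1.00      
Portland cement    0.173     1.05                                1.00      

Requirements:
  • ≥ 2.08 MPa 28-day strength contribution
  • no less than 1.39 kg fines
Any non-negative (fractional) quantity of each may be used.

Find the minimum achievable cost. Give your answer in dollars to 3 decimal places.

$0.343

Treat it as an LP. Let x1 = kg of metakaolin, x2 = kg of Portland cement.
Minimize 0.5x1 + 0.173x2 subject to:
  1.27x1 + 1.05x2 ≥ 2.08   (28-day strength contribution)
  1x1 + 1x2 ≥ 1.39   (fines)
  x1, x2 ≥ 0.
The minimum-cost mix takes nothing from metakaolin — only Portland cement. The 28-day strength contribution requirement is met with equality.
Optimal quantities: Portland cement = 1.981 kg.
Total cost: 0.173·1.981 = 0.34271.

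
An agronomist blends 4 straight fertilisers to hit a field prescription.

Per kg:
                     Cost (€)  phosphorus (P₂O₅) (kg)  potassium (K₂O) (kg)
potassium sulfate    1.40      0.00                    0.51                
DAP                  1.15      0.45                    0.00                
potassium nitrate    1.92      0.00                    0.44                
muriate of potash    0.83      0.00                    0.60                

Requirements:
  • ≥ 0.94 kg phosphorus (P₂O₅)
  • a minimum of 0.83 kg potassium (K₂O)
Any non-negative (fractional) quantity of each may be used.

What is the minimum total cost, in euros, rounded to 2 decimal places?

€3.55

This is a linear program. Let x1 = kg of potassium sulfate, x2 = kg of DAP, x3 = kg of potassium nitrate, x4 = kg of muriate of potash.
Minimize 1.4x1 + 1.15x2 + 1.92x3 + 0.83x4 s.t.:
  0.45x2 ≥ 0.94   (phosphorus (P₂O₅))
  0.51x1 + 0.44x3 + 0.6x4 ≥ 0.83   (potassium (K₂O))
  x1, x2, x3, x4 ≥ 0.
The cheapest feasible vertex uses only DAP, muriate of potash; potassium sulfate, potassium nitrate are not used. The phosphorus (P₂O₅) and potassium (K₂O) requirements are met with equality.
Solving gives x2 = 2.089, x4 = 1.383.
Total cost: 1.15·2.089 + 0.83·1.383 = 3.5502.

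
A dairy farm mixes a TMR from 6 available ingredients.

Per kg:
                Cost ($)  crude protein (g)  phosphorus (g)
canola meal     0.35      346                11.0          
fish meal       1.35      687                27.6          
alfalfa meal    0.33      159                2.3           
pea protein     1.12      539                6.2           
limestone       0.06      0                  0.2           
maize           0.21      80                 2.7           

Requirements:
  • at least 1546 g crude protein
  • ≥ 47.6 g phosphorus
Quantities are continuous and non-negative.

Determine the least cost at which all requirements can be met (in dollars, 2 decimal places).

Set it up as a linear program. Let x1 = kg of canola meal, x2 = kg of fish meal, x3 = kg of alfalfa meal, x4 = kg of pea protein, x5 = kg of limestone, x6 = kg of maize.
min 0.35x1 + 1.35x2 + 0.33x3 + 1.12x4 + 0.06x5 + 0.21x6 s.t.:
  346x1 + 687x2 + 159x3 + 539x4 + 80x6 ≥ 1546   (crude protein)
  11x1 + 27.6x2 + 2.3x3 + 6.2x4 + 0.2x5 + 2.7x6 ≥ 47.6   (phosphorus)
  x1, x2, x3, x4, x5, x6 ≥ 0.
At the optimum only canola meal is positive (fish meal, alfalfa meal, pea protein, limestone, maize = 0). Binding constraint: crude protein.
Solving gives x1 = 4.468.
Objective = 0.35·4.468 = 1.5638.

$1.56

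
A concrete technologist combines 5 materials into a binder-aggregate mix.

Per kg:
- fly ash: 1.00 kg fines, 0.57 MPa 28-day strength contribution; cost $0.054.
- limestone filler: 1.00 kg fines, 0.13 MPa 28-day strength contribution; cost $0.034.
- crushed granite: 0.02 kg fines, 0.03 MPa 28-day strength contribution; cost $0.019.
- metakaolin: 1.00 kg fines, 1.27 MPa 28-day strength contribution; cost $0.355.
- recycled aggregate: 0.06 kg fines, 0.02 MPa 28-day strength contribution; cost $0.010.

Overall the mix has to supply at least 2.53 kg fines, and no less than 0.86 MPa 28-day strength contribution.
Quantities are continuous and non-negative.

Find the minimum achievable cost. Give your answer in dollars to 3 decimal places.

Let x1 = kg of fly ash, x2 = kg of limestone filler, x3 = kg of crushed granite, x4 = kg of metakaolin, x5 = kg of recycled aggregate.
Minimize 0.054x1 + 0.034x2 + 0.019x3 + 0.355x4 + 0.01x5 s.t.:
  1x1 + 1x2 + 0.02x3 + 1x4 + 0.06x5 ≥ 2.53   (fines)
  0.57x1 + 0.13x2 + 0.03x3 + 1.27x4 + 0.02x5 ≥ 0.86   (28-day strength contribution)
  x1, x2, x3, x4, x5 ≥ 0.
The minimum-cost mix takes nothing from crushed granite, metakaolin, recycled aggregate — only fly ash, limestone filler. Binding constraints: fines and 28-day strength contribution.
Solving gives x1 = 1.207, x2 = 1.323.
Hence cost = 0.054·1.207 + 0.034·1.323 = $0.11016.

$0.110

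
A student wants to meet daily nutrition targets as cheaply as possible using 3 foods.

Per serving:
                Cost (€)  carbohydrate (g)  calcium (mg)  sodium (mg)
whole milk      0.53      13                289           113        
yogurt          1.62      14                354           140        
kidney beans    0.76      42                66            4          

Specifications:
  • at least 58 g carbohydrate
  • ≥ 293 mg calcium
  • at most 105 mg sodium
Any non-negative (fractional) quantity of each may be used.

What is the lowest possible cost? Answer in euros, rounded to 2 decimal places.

Set it up as a linear program. Let x1 = servings of whole milk, x2 = servings of yogurt, x3 = servings of kidney beans.
min 0.53x1 + 1.62x2 + 0.76x3 subject to:
  13x1 + 14x2 + 42x3 ≥ 58   (carbohydrate)
  289x1 + 354x2 + 66x3 ≥ 293   (calcium)
  113x1 + 140x2 + 4x3 ≤ 105   (sodium)
  x1, x2, x3 ≥ 0.
The minimum-cost mix takes nothing from yogurt — only whole milk, kidney beans. There the carbohydrate and calcium constraints are tight.
That vertex is x1 = 0.7516, x3 = 1.148.
Objective = 0.53·0.7516 + 0.76·1.148 = 1.2708.

€1.27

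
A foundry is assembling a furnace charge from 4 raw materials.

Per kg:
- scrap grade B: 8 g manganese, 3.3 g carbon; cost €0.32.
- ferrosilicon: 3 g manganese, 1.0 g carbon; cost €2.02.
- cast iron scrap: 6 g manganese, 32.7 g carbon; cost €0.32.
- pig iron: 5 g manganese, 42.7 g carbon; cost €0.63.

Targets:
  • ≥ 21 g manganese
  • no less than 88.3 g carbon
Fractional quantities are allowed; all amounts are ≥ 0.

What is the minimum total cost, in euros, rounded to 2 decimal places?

Let x1 = kg of scrap grade B, x2 = kg of ferrosilicon, x3 = kg of cast iron scrap, x4 = kg of pig iron.
min 0.32x1 + 2.02x2 + 0.32x3 + 0.63x4 s.t.:
  8x1 + 3x2 + 6x3 + 5x4 ≥ 21   (manganese)
  3.3x1 + 1x2 + 32.7x3 + 42.7x4 ≥ 88.3   (carbon)
  x1, x2, x3, x4 ≥ 0.
At the optimum only scrap grade B, cast iron scrap are positive (ferrosilicon, pig iron = 0). There the manganese and carbon constraints are tight.
That vertex is x1 = 0.6489, x3 = 2.635.
Total cost: 0.32·0.6489 + 0.32·2.635 = 1.0508.

€1.05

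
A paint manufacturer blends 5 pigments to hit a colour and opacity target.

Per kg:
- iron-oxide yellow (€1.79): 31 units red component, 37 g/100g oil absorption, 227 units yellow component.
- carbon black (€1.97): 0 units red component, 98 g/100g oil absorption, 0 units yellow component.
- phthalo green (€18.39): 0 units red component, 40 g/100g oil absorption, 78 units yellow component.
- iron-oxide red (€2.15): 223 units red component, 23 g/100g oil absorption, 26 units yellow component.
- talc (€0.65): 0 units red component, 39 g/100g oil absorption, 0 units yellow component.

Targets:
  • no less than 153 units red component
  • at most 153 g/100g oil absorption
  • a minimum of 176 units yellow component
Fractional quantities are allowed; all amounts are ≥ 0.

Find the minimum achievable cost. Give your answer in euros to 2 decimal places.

Let x1 = kg of iron-oxide yellow, x2 = kg of carbon black, x3 = kg of phthalo green, x4 = kg of iron-oxide red, x5 = kg of talc.
Minimise 1.79x1 + 1.97x2 + 18.39x3 + 2.15x4 + 0.65x5 subject to:
  31x1 + 223x4 ≥ 153   (red component)
  37x1 + 98x2 + 40x3 + 23x4 + 39x5 ≤ 153   (oil absorption)
  227x1 + 78x3 + 26x4 ≥ 176   (yellow component)
  x1, x2, x3, x4, x5 ≥ 0.
At the optimum only iron-oxide yellow, iron-oxide red are positive (carbon black, phthalo green, talc = 0). There the red component and yellow component constraints are tight.
That vertex is x1 = 0.708, x4 = 0.5877.
Hence cost = 1.79·0.708 + 2.15·0.5877 = €2.5309.

€2.53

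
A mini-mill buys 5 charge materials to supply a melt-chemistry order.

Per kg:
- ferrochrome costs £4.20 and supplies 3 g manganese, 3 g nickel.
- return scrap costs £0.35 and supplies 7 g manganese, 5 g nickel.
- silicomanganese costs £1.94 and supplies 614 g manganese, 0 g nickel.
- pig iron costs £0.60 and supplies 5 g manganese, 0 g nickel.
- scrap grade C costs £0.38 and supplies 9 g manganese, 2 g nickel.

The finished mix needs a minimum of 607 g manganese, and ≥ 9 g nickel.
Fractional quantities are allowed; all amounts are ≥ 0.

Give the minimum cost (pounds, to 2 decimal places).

Set it up as a linear program. Let x1 = kg of ferrochrome, x2 = kg of return scrap, x3 = kg of silicomanganese, x4 = kg of pig iron, x5 = kg of scrap grade C.
Minimise 4.2x1 + 0.35x2 + 1.94x3 + 0.6x4 + 0.38x5 s.t.:
  3x1 + 7x2 + 614x3 + 5x4 + 9x5 ≥ 607   (manganese)
  3x1 + 5x2 + 2x5 ≥ 9   (nickel)
  x1, x2, x3, x4, x5 ≥ 0.
The cheapest feasible vertex uses only return scrap, silicomanganese; ferrochrome, pig iron, scrap grade C are not used. There the manganese and nickel constraints are tight.
So return scrap = 1.8 kg, silicomanganese = 0.9681 kg.
Cost = 0.35·1.8 + 1.94·0.9681 = 2.5081.

£2.51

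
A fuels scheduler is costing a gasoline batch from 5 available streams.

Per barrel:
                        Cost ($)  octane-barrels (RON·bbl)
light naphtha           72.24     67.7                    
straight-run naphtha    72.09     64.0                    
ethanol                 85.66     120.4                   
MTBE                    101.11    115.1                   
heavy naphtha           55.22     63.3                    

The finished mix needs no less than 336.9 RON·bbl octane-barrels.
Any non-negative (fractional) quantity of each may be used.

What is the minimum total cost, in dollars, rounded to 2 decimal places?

Let x1 = barrels of light naphtha, x2 = barrels of straight-run naphtha, x3 = barrels of ethanol, x4 = barrels of MTBE, x5 = barrels of heavy naphtha.
Minimize 72.24x1 + 72.09x2 + 85.66x3 + 101.11x4 + 55.22x5 s.t.:
  67.7x1 + 64x2 + 120.4x3 + 115.1x4 + 63.3x5 ≥ 336.9   (octane-barrels)
  x1, x2, x3, x4, x5 ≥ 0.
The minimum-cost mix takes nothing from light naphtha, straight-run naphtha, MTBE, heavy naphtha — only ethanol. Binding constraint: octane-barrels.
So ethanol = 2.7982 barrels.
Objective = 85.66·2.7982 = 239.6938.

$239.69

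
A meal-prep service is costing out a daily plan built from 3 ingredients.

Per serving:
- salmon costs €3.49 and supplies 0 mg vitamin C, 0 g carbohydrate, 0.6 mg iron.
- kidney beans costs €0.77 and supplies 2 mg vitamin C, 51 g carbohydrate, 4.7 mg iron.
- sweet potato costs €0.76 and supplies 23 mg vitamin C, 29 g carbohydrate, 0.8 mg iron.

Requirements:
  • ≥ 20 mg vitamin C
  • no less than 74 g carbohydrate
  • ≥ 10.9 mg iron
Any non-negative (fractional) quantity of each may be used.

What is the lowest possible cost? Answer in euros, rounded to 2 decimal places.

€2.21

Let x1 = servings of salmon, x2 = servings of kidney beans, x3 = servings of sweet potato.
min 3.49x1 + 0.77x2 + 0.76x3 s.t.:
  2x2 + 23x3 ≥ 20   (vitamin C)
  51x2 + 29x3 ≥ 74   (carbohydrate)
  0.6x1 + 4.7x2 + 0.8x3 ≥ 10.9   (iron)
  x1, x2, x3 ≥ 0.
The cheapest feasible vertex uses only kidney beans, sweet potato; salmon is not used. The vitamin C and iron requirements are met with equality.
Optimal quantities: kidney beans = 2.204 servings, sweet potato = 0.6779 servings.
Hence cost = 0.77·2.204 + 0.76·0.6779 = €2.2123.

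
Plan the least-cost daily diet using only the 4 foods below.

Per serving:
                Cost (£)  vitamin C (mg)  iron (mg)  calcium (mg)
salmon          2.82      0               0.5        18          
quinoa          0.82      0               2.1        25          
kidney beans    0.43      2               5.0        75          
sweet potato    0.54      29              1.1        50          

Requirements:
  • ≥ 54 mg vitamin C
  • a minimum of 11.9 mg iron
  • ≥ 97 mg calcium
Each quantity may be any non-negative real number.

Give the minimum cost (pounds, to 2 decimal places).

Let x1 = servings of salmon, x2 = servings of quinoa, x3 = servings of kidney beans, x4 = servings of sweet potato.
Minimise 2.82x1 + 0.82x2 + 0.43x3 + 0.54x4 with:
  2x3 + 29x4 ≥ 54   (vitamin C)
  0.5x1 + 2.1x2 + 5x3 + 1.1x4 ≥ 11.9   (iron)
  18x1 + 25x2 + 75x3 + 50x4 ≥ 97   (calcium)
  x1, x2, x3, x4 ≥ 0.
The minimum-cost mix takes nothing from salmon, quinoa — only kidney beans, sweet potato. There the vitamin C and iron constraints are tight.
Optimal quantities: kidney beans = 2.001 servings, sweet potato = 1.724 servings.
Objective = 0.43·2.001 + 0.54·1.724 = 1.7914.

£1.79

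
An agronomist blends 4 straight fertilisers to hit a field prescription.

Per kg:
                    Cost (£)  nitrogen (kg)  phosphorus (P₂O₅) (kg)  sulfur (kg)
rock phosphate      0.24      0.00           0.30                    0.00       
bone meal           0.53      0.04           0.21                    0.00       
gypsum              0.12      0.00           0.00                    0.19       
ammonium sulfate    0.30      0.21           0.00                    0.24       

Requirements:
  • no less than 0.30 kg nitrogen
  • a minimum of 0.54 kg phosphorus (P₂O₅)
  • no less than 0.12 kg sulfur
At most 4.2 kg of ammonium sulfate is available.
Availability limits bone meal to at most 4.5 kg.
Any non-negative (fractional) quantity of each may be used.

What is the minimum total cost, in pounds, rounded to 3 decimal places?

Set it up as a linear program. Let x1 = kg of rock phosphate, x2 = kg of bone meal, x3 = kg of gypsum, x4 = kg of ammonium sulfate.
Minimise 0.24x1 + 0.53x2 + 0.12x3 + 0.3x4 subject to:
  0.04x2 + 0.21x4 ≥ 0.3   (nitrogen)
  0.3x1 + 0.21x2 ≥ 0.54   (phosphorus (P₂O₅))
  0.19x3 + 0.24x4 ≥ 0.12   (sulfur)
  x4 ≤ 4.2
  x2 ≤ 4.5
  x1, x2, x3, x4 ≥ 0.
The cheapest feasible vertex uses only rock phosphate, ammonium sulfate; bone meal, gypsum are not used. The nitrogen and phosphorus (P₂O₅) requirements are met with equality.
Solving gives x1 = 1.8, x4 = 1.429.
Hence cost = 0.24·1.8 + 0.3·1.429 = £0.86070.

£0.861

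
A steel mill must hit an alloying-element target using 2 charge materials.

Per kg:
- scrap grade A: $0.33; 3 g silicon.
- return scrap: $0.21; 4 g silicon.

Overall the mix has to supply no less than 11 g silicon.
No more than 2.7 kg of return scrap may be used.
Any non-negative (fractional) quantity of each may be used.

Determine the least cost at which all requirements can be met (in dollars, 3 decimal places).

$0.589

Let x1 = kg of scrap grade A, x2 = kg of return scrap.
min 0.33x1 + 0.21x2 subject to:
  3x1 + 4x2 ≥ 11   (silicon)
  x2 ≤ 2.7
  x1, x2 ≥ 0.
Both inputs are positive at the optimum. The silicon and the return scrap cap requirements are met with equality.
Solving gives x1 = 0.06667, x2 = 2.7.
Objective = 0.33·0.06667 + 0.21·2.7 = 0.58900.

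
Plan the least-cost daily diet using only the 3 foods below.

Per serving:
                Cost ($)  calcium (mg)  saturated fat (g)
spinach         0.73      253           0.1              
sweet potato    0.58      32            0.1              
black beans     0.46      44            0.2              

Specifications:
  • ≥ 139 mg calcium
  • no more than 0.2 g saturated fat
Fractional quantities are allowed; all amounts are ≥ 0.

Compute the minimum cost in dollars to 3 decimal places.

Let x1 = servings of spinach, x2 = servings of sweet potato, x3 = servings of black beans.
Minimise 0.73x1 + 0.58x2 + 0.46x3 s.t.:
  253x1 + 32x2 + 44x3 ≥ 139   (calcium)
  0.1x1 + 0.1x2 + 0.2x3 ≤ 0.2   (saturated fat)
  x1, x2, x3 ≥ 0.
The cheapest feasible vertex uses only spinach; sweet potato, black beans are not used. The calcium requirement is met with equality.
That vertex is x1 = 0.5494.
Objective = 0.73·0.5494 = 0.40106.

$0.401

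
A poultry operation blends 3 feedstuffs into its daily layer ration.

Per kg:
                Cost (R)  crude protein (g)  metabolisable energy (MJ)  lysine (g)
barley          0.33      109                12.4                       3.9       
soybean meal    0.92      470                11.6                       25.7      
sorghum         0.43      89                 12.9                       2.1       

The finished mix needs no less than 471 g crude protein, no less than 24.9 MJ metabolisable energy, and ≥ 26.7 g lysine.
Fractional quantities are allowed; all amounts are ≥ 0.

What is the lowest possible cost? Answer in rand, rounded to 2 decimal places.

R1.19

Let x1 = kg of barley, x2 = kg of soybean meal, x3 = kg of sorghum.
Minimize 0.33x1 + 0.92x2 + 0.43x3 with:
  109x1 + 470x2 + 89x3 ≥ 471   (crude protein)
  12.4x1 + 11.6x2 + 12.9x3 ≥ 24.9   (metabolisable energy)
  3.9x1 + 25.7x2 + 2.1x3 ≥ 26.7   (lysine)
  x1, x2, x3 ≥ 0.
The optimal basis is {barley, soybean meal}; sorghum drops out. Binding constraints: metabolisable energy and lysine.
Solving gives x1 = 1.208, x2 = 0.8557.
Total cost: 0.33·1.208 + 0.92·0.8557 = 1.1859.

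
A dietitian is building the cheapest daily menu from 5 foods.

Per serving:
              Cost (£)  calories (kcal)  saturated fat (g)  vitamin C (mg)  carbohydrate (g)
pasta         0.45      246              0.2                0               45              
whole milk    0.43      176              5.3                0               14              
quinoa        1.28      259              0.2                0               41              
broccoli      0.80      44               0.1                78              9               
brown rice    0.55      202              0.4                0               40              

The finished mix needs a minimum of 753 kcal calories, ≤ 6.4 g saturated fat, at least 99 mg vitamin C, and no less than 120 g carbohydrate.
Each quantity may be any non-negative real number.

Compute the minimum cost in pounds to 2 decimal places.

£2.29

This is a linear program. Let x1 = servings of pasta, x2 = servings of whole milk, x3 = servings of quinoa, x4 = servings of broccoli, x5 = servings of brown rice.
min 0.45x1 + 0.43x2 + 1.28x3 + 0.8x4 + 0.55x5 subject to:
  246x1 + 176x2 + 259x3 + 44x4 + 202x5 ≥ 753   (calories)
  0.2x1 + 5.3x2 + 0.2x3 + 0.1x4 + 0.4x5 ≤ 6.4   (saturated fat)
  78x4 ≥ 99   (vitamin C)
  45x1 + 14x2 + 41x3 + 9x4 + 40x5 ≥ 120   (carbohydrate)
  x1, x2, x3, x4, x5 ≥ 0.
The cheapest feasible vertex uses only pasta, broccoli; whole milk, quinoa, brown rice are not used. Binding constraints: calories and vitamin C.
That vertex is x1 = 2.834, x4 = 1.269.
Cost = 0.45·2.834 + 0.8·1.269 = 2.2905.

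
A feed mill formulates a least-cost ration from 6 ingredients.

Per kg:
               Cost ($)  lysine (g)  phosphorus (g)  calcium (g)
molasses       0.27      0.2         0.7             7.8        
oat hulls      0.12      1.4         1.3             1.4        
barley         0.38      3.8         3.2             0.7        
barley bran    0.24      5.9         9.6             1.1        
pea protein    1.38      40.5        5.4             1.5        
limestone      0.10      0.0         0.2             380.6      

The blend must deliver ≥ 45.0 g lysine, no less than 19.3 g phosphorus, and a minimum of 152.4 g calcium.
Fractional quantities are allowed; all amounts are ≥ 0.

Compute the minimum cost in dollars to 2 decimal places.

Set it up as a linear program. Let x1 = kg of molasses, x2 = kg of oat hulls, x3 = kg of barley, x4 = kg of barley bran, x5 = kg of pea protein, x6 = kg of limestone.
Minimize 0.27x1 + 0.12x2 + 0.38x3 + 0.24x4 + 1.38x5 + 0.1x6 s.t.:
  0.2x1 + 1.4x2 + 3.8x3 + 5.9x4 + 40.5x5 ≥ 45   (lysine)
  0.7x1 + 1.3x2 + 3.2x3 + 9.6x4 + 5.4x5 + 0.2x6 ≥ 19.3   (phosphorus)
  7.8x1 + 1.4x2 + 0.7x3 + 1.1x4 + 1.5x5 + 380.6x6 ≥ 152.4   (calcium)
  x1, x2, x3, x4, x5, x6 ≥ 0.
The cheapest feasible vertex uses only barley bran, pea protein, limestone; molasses, oat hulls, barley are not used. Binding constraints: lysine, phosphorus, calcium.
Optimal quantities: barley bran = 1.5 kg, pea protein = 0.8926 kg, limestone = 0.3926 kg.
Hence cost = 0.24·1.5 + 1.38·0.8926 + 0.1·0.3926 = $1.6310.

$1.63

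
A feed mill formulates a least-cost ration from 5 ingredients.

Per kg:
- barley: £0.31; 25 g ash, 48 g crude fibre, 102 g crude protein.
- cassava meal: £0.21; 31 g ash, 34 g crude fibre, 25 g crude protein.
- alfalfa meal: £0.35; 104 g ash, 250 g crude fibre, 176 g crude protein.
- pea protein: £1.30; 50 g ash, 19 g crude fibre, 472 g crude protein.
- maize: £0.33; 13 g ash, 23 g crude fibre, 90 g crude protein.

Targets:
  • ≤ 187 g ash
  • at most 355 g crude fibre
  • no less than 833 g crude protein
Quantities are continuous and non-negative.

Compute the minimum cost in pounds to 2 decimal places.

This is a linear program. Let x1 = kg of barley, x2 = kg of cassava meal, x3 = kg of alfalfa meal, x4 = kg of pea protein, x5 = kg of maize.
min 0.31x1 + 0.21x2 + 0.35x3 + 1.3x4 + 0.33x5 with:
  25x1 + 31x2 + 104x3 + 50x4 + 13x5 ≤ 187   (ash)
  48x1 + 34x2 + 250x3 + 19x4 + 23x5 ≤ 355   (crude fibre)
  102x1 + 25x2 + 176x3 + 472x4 + 90x5 ≥ 833   (crude protein)
  x1, x2, x3, x4, x5 ≥ 0.
The cheapest feasible vertex uses only alfalfa meal, pea protein; barley, cassava meal, maize are not used. Binding constraints: ash and crude protein.
Optimal quantities: alfalfa meal = 1.157 kg, pea protein = 1.333 kg.
Total cost: 0.35·1.157 + 1.3·1.333 = 2.1379.

£2.14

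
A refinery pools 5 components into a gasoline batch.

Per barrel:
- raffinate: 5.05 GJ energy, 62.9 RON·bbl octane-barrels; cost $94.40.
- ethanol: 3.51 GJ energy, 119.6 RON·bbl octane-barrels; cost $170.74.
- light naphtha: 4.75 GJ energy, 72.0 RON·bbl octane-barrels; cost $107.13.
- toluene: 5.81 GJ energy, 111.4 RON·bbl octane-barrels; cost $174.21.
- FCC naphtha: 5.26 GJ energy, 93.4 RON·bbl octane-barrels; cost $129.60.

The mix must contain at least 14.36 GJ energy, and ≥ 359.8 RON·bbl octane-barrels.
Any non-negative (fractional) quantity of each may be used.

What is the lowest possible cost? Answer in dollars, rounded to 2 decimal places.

$499.25

Let x1 = barrels of raffinate, x2 = barrels of ethanol, x3 = barrels of light naphtha, x4 = barrels of toluene, x5 = barrels of FCC naphtha.
Minimize 94.4x1 + 170.74x2 + 107.13x3 + 174.21x4 + 129.6x5 s.t.:
  5.05x1 + 3.51x2 + 4.75x3 + 5.81x4 + 5.26x5 ≥ 14.36   (energy)
  62.9x1 + 119.6x2 + 72x3 + 111.4x4 + 93.4x5 ≥ 359.8   (octane-barrels)
  x1, x2, x3, x4, x5 ≥ 0.
The minimum-cost mix takes nothing from raffinate, ethanol, light naphtha, toluene — only FCC naphtha. The octane-barrels requirement is met with equality.
So FCC naphtha = 3.8522 barrels.
Cost = 129.6·3.8522 = 499.2451.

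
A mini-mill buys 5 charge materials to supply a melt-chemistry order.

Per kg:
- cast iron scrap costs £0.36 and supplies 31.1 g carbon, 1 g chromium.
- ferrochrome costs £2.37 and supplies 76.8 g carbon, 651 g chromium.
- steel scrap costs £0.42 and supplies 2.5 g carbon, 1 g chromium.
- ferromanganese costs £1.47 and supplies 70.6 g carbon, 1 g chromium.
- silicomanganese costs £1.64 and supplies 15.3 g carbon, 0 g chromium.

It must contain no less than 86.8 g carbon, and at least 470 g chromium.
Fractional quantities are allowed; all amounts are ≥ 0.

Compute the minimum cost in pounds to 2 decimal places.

£2.07

Let x1 = kg of cast iron scrap, x2 = kg of ferrochrome, x3 = kg of steel scrap, x4 = kg of ferromanganese, x5 = kg of silicomanganese.
min 0.36x1 + 2.37x2 + 0.42x3 + 1.47x4 + 1.64x5 with:
  31.1x1 + 76.8x2 + 2.5x3 + 70.6x4 + 15.3x5 ≥ 86.8   (carbon)
  1x1 + 651x2 + 1x3 + 1x4 ≥ 470   (chromium)
  x1, x2, x3, x4, x5 ≥ 0.
At the optimum only cast iron scrap, ferrochrome are positive (steel scrap, ferromanganese, silicomanganese = 0). There the carbon and chromium constraints are tight.
Optimal quantities: cast iron scrap = 1.012 kg, ferrochrome = 0.7204 kg.
Total cost: 0.36·1.012 + 2.37·0.7204 = 2.0717.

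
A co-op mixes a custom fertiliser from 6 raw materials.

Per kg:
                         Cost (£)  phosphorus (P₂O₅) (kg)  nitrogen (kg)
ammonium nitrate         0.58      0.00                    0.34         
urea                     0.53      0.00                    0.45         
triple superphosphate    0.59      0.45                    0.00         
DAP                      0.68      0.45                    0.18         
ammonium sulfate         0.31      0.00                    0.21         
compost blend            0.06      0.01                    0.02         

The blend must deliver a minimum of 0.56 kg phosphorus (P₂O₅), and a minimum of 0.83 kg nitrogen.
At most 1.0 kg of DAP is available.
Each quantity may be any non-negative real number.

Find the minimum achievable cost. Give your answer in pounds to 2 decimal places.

£1.59

Set it up as a linear program. Let x1 = kg of ammonium nitrate, x2 = kg of urea, x3 = kg of triple superphosphate, x4 = kg of DAP, x5 = kg of ammonium sulfate, x6 = kg of compost blend.
Minimize 0.58x1 + 0.53x2 + 0.59x3 + 0.68x4 + 0.31x5 + 0.06x6 subject to:
  0.45x3 + 0.45x4 + 0.01x6 ≥ 0.56   (phosphorus (P₂O₅))
  0.34x1 + 0.45x2 + 0.18x4 + 0.21x5 + 0.02x6 ≥ 0.83   (nitrogen)
  x4 ≤ 1
  x1, x2, x3, x4, x5, x6 ≥ 0.
The minimum-cost mix takes nothing from ammonium nitrate, ammonium sulfate, compost blend — only urea, triple superphosphate, DAP. The phosphorus (P₂O₅), nitrogen, the DAP cap requirements are met with equality.
Solving gives x2 = 1.444, x3 = 0.2444, x4 = 1.
Hence cost = 0.53·1.444 + 0.59·0.2444 + 0.68·1 = £1.5895.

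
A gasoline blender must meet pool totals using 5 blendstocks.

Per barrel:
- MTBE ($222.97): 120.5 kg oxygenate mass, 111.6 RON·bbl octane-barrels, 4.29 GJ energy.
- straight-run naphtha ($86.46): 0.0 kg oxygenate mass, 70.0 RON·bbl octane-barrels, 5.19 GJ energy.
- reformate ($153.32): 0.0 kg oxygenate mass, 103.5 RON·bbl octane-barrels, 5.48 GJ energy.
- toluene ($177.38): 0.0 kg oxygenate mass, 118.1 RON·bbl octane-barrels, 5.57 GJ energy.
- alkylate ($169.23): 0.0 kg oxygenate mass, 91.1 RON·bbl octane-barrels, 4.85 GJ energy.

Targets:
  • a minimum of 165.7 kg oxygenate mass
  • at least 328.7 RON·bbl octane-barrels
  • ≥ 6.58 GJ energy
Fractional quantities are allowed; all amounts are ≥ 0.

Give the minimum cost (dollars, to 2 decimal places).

Set it up as a linear program. Let x1 = barrels of MTBE, x2 = barrels of straight-run naphtha, x3 = barrels of reformate, x4 = barrels of toluene, x5 = barrels of alkylate.
Minimise 222.97x1 + 86.46x2 + 153.32x3 + 177.38x4 + 169.23x5 with:
  120.5x1 ≥ 165.7   (oxygenate mass)
  111.6x1 + 70x2 + 103.5x3 + 118.1x4 + 91.1x5 ≥ 328.7   (octane-barrels)
  4.29x1 + 5.19x2 + 5.48x3 + 5.57x4 + 4.85x5 ≥ 6.58   (energy)
  x1, x2, x3, x4, x5 ≥ 0.
The optimal basis is {MTBE, straight-run naphtha}; reformate, toluene, alkylate drop out. Binding constraints: oxygenate mass and octane-barrels.
That vertex is x1 = 1.3751, x2 = 2.5034.
Total cost: 222.97·1.3751 + 86.46·2.5034 = 523.0500.

$523.05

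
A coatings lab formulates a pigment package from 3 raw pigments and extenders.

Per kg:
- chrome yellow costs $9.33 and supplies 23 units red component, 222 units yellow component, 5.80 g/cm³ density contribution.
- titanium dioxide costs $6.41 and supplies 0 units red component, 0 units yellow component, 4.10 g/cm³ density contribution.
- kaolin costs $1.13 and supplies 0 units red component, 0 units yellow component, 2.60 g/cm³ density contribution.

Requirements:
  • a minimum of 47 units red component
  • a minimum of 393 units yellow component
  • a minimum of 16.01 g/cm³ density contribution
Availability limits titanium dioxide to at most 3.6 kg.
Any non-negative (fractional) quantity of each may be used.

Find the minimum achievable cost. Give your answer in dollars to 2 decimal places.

$20.87

Treat it as an LP. Let x1 = kg of chrome yellow, x2 = kg of titanium dioxide, x3 = kg of kaolin.
Minimize 9.33x1 + 6.41x2 + 1.13x3 subject to:
  23x1 ≥ 47   (red component)
  222x1 ≥ 393   (yellow component)
  5.8x1 + 4.1x2 + 2.6x3 ≥ 16.01   (density contribution)
  x2 ≤ 3.6
  x1, x2, x3 ≥ 0.
At the optimum only chrome yellow, kaolin are positive (titanium dioxide = 0). Binding constraints: red component and density contribution.
That vertex is x1 = 2.043, x3 = 1.599.
Total cost: 9.33·2.043 + 1.13·1.599 = 20.8681.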